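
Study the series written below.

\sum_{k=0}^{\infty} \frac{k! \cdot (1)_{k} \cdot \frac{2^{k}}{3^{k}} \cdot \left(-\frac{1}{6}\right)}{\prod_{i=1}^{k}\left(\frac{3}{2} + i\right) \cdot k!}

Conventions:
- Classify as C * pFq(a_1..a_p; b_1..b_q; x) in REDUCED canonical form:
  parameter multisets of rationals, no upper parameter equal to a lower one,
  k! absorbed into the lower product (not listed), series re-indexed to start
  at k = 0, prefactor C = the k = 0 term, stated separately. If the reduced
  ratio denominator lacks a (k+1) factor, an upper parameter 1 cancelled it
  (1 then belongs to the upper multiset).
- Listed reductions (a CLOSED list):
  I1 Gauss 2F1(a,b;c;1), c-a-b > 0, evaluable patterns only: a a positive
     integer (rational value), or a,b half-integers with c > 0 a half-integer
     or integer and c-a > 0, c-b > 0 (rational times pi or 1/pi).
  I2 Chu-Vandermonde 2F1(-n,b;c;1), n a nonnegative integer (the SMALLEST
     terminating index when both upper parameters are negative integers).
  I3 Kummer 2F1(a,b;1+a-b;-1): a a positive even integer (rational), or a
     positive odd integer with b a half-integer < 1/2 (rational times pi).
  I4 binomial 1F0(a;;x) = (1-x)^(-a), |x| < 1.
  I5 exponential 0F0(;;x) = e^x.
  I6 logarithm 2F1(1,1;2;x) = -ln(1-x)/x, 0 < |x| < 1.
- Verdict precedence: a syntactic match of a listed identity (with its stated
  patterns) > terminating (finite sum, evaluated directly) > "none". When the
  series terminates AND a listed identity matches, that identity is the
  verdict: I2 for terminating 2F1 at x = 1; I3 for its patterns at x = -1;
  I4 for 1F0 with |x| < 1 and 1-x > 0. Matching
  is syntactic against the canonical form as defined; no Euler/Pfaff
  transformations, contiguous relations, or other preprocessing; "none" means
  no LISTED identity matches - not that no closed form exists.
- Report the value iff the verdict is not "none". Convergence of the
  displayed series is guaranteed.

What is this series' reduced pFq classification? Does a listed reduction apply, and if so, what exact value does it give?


With C = -\frac{1}{6}: the canonical form is 2F1(1, 1; \frac{5}{2}; \frac{2}{3}). Verdict: none - at argument \frac{2}{3} the multisets {1, 1} ; {\frac{5}{2}} match no listed identity.

The tell: t_0 = -\frac{1}{6} here, and the factorial ratio (C = -1/6) (k+a-1)!/(a-1)! is a rising factorial (a)_k.
Ratio: r(k) = \frac{2}{3} * (k+1) (k+1) / [(k+\frac{5}{2}) (k+1)] - rational; roots negated = parameters, x = \frac{2}{3}, C = -\frac{1}{6}.


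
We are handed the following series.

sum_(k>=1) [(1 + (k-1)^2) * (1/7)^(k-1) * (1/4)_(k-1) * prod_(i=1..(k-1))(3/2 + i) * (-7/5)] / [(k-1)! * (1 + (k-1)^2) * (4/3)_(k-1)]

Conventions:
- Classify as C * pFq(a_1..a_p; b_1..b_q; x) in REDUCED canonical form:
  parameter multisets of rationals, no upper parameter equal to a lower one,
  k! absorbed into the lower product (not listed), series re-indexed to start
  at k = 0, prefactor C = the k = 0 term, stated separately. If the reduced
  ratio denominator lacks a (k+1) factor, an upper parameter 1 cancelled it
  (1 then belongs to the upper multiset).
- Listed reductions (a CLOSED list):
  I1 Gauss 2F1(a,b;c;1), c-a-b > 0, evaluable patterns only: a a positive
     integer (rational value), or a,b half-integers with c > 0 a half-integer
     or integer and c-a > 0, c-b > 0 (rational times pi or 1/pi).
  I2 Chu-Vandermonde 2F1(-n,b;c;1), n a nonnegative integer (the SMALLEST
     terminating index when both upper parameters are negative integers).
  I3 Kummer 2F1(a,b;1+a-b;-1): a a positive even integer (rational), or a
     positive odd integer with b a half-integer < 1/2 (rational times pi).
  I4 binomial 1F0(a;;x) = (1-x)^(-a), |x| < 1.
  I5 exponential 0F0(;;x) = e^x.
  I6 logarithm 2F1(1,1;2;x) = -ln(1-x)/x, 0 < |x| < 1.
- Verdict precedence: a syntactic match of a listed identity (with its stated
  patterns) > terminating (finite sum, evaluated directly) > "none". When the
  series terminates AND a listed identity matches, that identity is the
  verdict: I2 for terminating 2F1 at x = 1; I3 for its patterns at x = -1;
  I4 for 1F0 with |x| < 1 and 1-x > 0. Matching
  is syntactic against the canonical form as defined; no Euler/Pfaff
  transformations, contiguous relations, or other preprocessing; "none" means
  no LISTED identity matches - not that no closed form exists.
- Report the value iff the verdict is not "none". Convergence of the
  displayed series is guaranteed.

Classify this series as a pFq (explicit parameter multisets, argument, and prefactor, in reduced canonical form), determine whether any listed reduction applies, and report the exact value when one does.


With C = -7/5: the canonical form is 2F1(1/4, 5/2; 4/3; 1/7). Verdict: no listed reduction: x = 1/7 and upper {1/4, 5/2} fail every I1-I6 pattern.

Key step: from the first term -7/5: the running product (C = -7/5) telescopes to a rising factorial.
Term ratio: r(k) = (1/7) * (k+1/4) (k+5/2) / [(k+4/3) (k+1)] - rational in k, leading ratio (1/7); with t_0 = -7/5, classification follows.


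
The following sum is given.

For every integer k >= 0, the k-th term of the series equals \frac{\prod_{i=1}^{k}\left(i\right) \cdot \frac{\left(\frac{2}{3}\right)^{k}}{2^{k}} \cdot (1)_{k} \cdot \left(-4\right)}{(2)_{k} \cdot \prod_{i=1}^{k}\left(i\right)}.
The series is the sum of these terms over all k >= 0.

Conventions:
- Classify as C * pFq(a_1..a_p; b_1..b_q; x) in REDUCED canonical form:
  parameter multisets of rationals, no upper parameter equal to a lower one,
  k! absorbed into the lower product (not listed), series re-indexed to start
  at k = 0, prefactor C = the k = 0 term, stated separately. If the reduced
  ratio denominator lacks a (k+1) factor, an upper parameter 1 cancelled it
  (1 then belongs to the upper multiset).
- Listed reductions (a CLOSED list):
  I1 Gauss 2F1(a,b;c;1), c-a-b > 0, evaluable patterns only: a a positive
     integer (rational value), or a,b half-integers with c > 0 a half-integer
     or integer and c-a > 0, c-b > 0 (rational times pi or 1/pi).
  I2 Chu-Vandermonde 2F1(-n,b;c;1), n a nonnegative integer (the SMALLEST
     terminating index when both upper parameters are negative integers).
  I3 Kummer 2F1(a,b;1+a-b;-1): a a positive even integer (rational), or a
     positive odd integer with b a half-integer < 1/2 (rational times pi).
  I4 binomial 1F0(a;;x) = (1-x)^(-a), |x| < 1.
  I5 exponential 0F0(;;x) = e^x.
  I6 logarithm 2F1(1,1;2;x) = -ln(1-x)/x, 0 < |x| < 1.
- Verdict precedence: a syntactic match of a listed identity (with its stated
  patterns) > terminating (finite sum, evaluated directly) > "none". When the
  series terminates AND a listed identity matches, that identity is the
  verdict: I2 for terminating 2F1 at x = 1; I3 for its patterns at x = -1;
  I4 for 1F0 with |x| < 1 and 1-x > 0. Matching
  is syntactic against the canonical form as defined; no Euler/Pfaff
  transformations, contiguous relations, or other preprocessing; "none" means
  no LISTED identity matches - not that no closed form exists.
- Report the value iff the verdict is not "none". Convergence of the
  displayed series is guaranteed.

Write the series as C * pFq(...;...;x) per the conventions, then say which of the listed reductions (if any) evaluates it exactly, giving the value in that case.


This is -4 * 2F1(1, 1; 2; \frac{1}{3}) in reduced canonical form. Verdict at x = \frac{1}{3}: logarithm (I6) matches (the logarithm: parameters (1,1;2), x = \frac{1}{3}). Exact value: 12 \cdot \ln\left(\frac{2}{3}\right).

Structural cue: x = \frac{1}{3} and the running product (prefactor -4) telescopes to a rising factorial.
Term ratio: r(k) = \frac{1}{3} * (k+1) (k+1) / [(k+2) (k+1)] - rational; roots negated = parameters, x = \frac{1}{3}, C = -4.


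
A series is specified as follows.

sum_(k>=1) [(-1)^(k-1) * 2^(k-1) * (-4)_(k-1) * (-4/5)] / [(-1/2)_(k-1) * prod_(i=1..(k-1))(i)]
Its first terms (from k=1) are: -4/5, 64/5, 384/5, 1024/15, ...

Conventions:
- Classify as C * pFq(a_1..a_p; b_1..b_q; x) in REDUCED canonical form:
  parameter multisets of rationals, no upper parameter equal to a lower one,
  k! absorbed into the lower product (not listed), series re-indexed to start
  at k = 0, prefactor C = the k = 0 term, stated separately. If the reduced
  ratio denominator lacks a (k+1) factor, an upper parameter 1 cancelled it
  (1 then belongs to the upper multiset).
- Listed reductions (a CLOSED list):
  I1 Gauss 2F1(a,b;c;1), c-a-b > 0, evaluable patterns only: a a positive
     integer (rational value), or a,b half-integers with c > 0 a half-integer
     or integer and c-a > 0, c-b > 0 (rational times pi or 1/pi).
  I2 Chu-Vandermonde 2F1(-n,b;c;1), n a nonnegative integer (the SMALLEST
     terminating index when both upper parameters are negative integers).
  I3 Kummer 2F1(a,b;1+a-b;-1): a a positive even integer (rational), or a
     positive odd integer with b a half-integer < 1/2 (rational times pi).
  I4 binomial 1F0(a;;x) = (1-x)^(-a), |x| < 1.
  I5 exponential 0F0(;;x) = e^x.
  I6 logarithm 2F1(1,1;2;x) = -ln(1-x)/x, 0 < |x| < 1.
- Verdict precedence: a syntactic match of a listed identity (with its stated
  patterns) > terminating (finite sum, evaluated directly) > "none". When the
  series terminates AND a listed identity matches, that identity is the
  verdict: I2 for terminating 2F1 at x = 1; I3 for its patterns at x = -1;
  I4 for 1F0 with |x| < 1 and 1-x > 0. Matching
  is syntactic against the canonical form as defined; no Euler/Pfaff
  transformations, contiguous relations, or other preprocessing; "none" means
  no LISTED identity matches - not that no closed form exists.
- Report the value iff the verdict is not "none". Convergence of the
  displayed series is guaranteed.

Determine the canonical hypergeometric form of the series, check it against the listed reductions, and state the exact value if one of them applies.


With C = -4/5: the canonical form is 1F1(-4; -1/2; -2). Verdict: terminating - upper parameter -4 makes this a finite sum (last index 4), evaluated exactly. Value: 4268/25.

The tell: from the first term -4/5: the (-1)^k factor (C = -4/5, x = -2) folds into the argument's sign.
Step ratio: r(k) = (-2) * (k-4) / [(k-1/2) (k+1)] - rational in k, leading ratio (-2); with t_0 = -4/5, classification follows.


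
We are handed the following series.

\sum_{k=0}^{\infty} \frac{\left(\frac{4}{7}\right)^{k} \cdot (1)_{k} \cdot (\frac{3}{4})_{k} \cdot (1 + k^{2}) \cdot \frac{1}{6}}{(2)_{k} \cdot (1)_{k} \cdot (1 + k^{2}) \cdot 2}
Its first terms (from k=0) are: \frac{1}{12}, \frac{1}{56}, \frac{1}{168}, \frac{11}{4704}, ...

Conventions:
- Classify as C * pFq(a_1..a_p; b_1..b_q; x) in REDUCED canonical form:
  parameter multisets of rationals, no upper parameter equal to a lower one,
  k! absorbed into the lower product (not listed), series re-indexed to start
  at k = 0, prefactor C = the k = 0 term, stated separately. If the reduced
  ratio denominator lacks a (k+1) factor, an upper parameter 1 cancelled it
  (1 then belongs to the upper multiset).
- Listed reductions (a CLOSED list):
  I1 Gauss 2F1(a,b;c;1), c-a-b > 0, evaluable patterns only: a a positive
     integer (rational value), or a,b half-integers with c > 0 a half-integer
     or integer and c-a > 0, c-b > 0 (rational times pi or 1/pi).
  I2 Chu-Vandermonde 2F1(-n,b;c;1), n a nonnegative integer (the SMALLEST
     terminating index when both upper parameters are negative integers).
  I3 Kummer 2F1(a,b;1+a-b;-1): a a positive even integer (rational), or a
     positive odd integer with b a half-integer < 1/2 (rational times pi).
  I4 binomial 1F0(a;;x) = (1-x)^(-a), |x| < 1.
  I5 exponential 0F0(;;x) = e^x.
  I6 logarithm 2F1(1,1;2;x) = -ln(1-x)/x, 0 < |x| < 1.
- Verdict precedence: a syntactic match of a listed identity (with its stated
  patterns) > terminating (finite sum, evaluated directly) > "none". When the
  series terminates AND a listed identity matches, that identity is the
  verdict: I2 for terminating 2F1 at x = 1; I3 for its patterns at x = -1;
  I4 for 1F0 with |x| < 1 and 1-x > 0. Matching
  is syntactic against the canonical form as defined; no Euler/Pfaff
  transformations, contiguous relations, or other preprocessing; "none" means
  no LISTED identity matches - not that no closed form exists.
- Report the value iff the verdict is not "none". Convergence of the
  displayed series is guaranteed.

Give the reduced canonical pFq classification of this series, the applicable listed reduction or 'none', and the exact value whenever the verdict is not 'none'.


At argument \frac{4}{7}: a 2F1 with upper {\frac{3}{4}, 1}, lower {2}, scaled by C = \frac{1}{12}. Verdict: none (x = \frac{4}{7}): each listed identity misses the multisets {\frac{3}{4}, 1} ; {2}.

First insight: x = \frac{4}{7} and k^2 + 1 divides numerator and denominator alike; C = 1/12, x = 4/7 after cancelling.
Ratio: r(k) = \frac{4}{7} * (k+\frac{3}{4}) (k+1) / [(k+2) (k+1)] - rational in k. x = \frac{4}{7}; t_0 = \frac{1}{12}; negate the roots.


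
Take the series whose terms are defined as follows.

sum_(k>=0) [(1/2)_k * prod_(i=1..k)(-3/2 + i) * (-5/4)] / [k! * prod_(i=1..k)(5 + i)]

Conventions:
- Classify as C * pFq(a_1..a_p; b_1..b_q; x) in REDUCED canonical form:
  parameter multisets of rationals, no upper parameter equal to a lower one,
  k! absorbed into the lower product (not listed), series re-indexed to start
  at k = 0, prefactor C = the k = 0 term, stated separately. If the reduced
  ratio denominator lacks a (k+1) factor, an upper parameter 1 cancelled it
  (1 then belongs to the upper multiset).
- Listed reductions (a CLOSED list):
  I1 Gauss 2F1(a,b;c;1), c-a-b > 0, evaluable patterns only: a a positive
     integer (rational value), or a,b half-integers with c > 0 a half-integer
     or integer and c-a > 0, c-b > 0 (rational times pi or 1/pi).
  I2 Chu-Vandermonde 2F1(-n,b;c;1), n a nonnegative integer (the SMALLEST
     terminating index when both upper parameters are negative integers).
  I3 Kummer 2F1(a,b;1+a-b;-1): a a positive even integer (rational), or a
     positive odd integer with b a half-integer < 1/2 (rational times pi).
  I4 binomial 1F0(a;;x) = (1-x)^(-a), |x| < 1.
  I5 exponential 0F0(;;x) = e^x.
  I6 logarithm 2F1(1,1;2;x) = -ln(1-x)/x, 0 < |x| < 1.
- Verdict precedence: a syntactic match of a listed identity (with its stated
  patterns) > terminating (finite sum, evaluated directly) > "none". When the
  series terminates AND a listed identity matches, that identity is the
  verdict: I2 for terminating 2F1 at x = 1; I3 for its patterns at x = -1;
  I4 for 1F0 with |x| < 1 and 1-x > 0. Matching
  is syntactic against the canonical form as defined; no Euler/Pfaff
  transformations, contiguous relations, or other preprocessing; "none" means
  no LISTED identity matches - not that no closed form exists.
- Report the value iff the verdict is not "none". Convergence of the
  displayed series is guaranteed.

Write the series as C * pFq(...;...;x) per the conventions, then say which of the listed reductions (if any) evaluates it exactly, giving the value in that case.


The series (x = 1) is 2F1: upper {-1/2, 1/2}, lower {6}, prefactor -5/4. Verdict: Gauss's theorem I1 (half-integer case) applies (x = 1; upper {-1/2, 1/2} half-integers, c = 6 in the evaluable pattern). Value: (-163840/43659) / pi.

Key step: from the first term -5/4: the running product (C = -5/4, x = 1) telescopes to a rising factorial.
Consecutive-term ratio: r(k) = 1 * (k-1/2) (k+1/2) / [(k+6) (k+1)] - rational; roots negated = parameters, x = 1, C = -5/4.


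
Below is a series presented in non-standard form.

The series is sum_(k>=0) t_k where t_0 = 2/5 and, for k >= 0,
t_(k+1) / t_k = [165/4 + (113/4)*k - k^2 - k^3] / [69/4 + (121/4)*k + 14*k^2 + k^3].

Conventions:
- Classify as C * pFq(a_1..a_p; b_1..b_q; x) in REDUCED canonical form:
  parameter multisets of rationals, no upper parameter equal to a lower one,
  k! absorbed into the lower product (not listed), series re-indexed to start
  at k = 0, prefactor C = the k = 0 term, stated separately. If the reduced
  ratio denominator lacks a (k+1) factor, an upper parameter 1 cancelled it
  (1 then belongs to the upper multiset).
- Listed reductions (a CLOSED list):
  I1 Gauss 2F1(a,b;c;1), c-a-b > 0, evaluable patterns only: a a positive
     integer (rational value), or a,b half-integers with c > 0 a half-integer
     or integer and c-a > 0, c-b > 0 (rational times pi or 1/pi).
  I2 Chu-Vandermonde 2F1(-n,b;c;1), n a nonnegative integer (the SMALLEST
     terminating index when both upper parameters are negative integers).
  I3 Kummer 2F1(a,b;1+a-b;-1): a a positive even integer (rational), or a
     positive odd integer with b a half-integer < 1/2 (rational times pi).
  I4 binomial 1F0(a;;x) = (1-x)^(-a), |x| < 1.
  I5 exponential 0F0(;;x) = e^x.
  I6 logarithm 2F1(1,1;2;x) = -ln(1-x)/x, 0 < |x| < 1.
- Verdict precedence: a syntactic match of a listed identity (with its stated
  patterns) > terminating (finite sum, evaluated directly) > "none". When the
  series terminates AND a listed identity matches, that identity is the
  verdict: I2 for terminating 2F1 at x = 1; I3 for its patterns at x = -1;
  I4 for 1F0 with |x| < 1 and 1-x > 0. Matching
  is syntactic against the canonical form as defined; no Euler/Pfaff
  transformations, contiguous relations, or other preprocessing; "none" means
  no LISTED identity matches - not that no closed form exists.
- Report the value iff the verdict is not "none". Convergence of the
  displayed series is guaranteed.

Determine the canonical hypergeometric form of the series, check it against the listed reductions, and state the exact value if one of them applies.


Structural cue: t_0 = 2/5 here, and roots of the ratio polynomials (C = 2/5) are the negated parameters.
Ratio: r(k) = (-1) * (k-11/2) (k+5) / [(k+23/2) (k+1)] ; factor over Q: parameters, x = (-1), and C = 2/5.

At argument -1: a 2F1 with upper {-11/2, 5}, lower {23/2}, scaled by C = 2/5. Verdict: Kummer's theorem (I3) fires (x = -1; c = 23/2 equals 1+a-b for upper {-11/2, 5}: listed pattern). Sum: (8729721/8388608) * pi.


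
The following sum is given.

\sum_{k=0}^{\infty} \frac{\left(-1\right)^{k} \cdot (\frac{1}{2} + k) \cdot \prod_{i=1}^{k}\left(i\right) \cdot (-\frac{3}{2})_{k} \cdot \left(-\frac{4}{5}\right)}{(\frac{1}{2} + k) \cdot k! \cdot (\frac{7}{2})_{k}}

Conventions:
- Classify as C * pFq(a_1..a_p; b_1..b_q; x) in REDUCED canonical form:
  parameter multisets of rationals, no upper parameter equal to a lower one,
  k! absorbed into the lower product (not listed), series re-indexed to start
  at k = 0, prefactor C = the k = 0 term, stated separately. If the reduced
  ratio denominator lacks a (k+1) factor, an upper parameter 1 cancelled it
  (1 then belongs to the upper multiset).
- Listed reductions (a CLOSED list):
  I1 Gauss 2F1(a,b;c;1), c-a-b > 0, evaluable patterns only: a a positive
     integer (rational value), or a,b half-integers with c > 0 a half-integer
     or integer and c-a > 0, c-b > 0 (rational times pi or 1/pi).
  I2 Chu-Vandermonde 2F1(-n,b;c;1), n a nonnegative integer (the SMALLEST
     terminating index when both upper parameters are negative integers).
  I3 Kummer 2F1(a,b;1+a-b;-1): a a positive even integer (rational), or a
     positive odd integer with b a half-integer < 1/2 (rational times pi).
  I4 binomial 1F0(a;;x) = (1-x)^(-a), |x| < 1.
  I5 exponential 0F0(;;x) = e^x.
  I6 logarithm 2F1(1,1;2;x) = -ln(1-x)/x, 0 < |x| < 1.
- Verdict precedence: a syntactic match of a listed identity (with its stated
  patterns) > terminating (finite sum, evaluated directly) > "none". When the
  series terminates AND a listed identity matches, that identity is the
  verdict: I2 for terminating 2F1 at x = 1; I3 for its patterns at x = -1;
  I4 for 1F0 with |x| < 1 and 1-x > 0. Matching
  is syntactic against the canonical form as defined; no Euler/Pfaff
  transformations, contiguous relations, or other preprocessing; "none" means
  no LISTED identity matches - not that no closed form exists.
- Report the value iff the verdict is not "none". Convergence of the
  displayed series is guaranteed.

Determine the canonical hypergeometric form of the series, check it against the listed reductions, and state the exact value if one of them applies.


The tell: x = -1 and the running product (prefactor -4/5) telescopes to a rising factorial.
Adjacent-term ratio: r(k) = -1 * (k-\frac{3}{2}) (k+1) / [(k+\frac{7}{2}) (k+1)] - rational; roots negated = parameters, x = -1, C = -\frac{4}{5}.

Prefactor -\frac{4}{5}, argument -1: 2F1 with upper {-\frac{3}{2}, 1} over lower {\frac{7}{2}}. Verdict (x = -1): Kummer's theorem (I3) applies (x = -1; c = \frac{7}{2} equals 1+a-b for upper {-\frac{3}{2}, 1}: listed pattern). Value: \left(-\frac{3}{8}\right) \cdot \pi.


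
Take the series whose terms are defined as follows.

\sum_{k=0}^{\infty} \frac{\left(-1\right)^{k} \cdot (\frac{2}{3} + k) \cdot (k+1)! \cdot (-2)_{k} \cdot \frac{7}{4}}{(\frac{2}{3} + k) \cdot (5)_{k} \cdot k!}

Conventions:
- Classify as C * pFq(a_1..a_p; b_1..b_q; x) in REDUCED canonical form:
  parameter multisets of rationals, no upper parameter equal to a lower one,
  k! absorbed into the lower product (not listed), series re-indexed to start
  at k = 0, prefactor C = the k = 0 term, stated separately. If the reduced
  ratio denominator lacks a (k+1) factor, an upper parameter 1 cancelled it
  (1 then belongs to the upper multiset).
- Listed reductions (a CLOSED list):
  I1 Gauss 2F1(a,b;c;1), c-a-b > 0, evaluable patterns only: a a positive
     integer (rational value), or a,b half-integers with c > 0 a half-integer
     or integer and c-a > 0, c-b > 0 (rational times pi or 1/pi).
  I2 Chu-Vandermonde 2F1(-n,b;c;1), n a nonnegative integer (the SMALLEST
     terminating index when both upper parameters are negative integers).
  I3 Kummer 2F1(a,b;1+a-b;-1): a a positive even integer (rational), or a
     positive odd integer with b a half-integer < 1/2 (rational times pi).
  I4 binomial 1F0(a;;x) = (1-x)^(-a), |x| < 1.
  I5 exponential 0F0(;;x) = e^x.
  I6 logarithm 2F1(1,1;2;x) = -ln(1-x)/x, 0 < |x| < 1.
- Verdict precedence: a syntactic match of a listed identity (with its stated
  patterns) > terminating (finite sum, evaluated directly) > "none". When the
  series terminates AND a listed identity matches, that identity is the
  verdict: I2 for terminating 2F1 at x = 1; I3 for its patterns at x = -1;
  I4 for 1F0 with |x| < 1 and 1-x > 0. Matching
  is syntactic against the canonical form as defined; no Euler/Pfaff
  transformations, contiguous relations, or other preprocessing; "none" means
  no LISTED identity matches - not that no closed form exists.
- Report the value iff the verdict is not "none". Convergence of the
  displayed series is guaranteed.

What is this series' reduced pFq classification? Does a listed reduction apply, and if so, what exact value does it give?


Reduced: x = -1, 2F1, upper = {-2, 2}, lower = {5}, C = \frac{7}{4}. Verdict: Kummer's theorem (I3) fires (x = -1; c = 5 equals 1+a-b for upper {-2, 2}: listed pattern). Its exact value is \frac{7}{2}.

Structural cue: from the first term \frac{7}{4}: the factorial ratio (prefactor 7/4) (k+a-1)!/(a-1)! is a rising factorial (a)_k.
Consecutive-term ratio: r(k) = -1 * (k-2) (k+2) / [(k+5) (k+1)] - rational in k, leading ratio -1; with t_0 = \frac{7}{4}, classification follows.


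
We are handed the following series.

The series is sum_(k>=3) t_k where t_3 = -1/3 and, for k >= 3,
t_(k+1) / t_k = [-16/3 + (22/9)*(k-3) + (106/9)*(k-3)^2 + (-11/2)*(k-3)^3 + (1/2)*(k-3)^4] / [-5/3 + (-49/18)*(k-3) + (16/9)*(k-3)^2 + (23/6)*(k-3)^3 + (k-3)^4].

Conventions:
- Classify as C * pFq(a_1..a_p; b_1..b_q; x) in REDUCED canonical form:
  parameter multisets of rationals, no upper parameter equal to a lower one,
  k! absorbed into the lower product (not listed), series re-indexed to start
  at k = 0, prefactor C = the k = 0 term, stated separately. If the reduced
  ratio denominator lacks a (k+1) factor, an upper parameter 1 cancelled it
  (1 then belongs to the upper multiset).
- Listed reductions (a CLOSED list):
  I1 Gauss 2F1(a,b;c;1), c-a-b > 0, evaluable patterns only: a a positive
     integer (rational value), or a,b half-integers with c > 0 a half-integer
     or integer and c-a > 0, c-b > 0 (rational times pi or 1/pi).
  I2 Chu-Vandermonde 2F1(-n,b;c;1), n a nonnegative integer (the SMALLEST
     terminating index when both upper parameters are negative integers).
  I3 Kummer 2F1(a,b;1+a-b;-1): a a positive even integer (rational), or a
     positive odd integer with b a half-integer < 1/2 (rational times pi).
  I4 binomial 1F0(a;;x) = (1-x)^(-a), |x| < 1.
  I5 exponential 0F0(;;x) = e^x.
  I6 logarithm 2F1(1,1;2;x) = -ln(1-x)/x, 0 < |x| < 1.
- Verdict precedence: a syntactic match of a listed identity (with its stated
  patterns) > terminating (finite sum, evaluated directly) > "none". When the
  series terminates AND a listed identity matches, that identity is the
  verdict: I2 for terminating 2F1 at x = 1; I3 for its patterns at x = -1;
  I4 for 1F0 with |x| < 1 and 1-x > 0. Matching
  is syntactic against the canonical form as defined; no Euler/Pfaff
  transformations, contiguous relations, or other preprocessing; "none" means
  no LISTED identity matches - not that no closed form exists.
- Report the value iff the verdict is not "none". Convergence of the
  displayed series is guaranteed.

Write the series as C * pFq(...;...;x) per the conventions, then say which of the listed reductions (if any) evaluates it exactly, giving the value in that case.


Classification (C = -1/3): 3F2 with upper {-8, -3, -2/3}, lower {-5/6, 3}, argument x = 1/2. Verdict: terminating - the sum ends at index 3 because -3 is a negative integer; exact evaluation follows. Value: -277/75.

The tell: t_0 being -1/3, roots of the ratio polynomials (C = -1/3) are the negated parameters.
Adjacent-term ratio: r(k) = (1/2) * (k-8) (k-3) (k-2/3) / [(k-5/6) (k+3) (k+1)] - poly over poly, x = (1/2) from leading terms; C = -1/3 at k = 0.


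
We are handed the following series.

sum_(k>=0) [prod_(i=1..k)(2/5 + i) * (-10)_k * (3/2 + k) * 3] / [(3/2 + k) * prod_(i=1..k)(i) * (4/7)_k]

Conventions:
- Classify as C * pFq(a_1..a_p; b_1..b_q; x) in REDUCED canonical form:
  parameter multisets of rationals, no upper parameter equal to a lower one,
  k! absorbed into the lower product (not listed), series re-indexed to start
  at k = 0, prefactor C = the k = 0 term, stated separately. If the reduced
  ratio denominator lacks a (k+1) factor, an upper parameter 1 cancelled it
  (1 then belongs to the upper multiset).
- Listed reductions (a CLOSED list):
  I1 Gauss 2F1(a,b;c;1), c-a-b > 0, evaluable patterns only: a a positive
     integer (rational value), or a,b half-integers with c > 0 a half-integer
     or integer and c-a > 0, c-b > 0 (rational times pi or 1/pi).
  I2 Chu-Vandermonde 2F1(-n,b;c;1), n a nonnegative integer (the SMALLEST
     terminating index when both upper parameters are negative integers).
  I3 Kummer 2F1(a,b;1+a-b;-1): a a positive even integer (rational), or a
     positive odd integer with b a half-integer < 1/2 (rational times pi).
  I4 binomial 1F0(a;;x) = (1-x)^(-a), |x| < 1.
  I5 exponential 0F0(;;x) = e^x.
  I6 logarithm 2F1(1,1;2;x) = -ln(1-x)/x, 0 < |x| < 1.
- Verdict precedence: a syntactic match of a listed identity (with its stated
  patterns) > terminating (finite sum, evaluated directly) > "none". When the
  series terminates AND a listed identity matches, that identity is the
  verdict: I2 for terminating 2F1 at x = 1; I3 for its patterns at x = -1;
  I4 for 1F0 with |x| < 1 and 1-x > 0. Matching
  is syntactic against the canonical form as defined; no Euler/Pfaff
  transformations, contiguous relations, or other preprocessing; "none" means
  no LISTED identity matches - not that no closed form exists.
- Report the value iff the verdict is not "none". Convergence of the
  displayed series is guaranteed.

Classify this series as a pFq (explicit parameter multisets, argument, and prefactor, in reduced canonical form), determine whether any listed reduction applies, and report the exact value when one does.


Classification (C = 3): 2F1 with upper {-10, 7/5}, lower {4/7}, argument x = 1. Verdict at x = 1: Vandermonde's identity (I2) matches (terminating 2F1 at x = 1 with n = 10, b = 7/5, c = 4/7). Exact value: -24949097805789/797587890625000.

Key step: t_0 being 3, the running product (C = 3) telescopes to a rising factorial.
Step ratio: r(k) = 1 * (k-10) (k+7/5) / [(k+4/7) (k+1)] - rational; roots negated = parameters, x = 1, C = 3.


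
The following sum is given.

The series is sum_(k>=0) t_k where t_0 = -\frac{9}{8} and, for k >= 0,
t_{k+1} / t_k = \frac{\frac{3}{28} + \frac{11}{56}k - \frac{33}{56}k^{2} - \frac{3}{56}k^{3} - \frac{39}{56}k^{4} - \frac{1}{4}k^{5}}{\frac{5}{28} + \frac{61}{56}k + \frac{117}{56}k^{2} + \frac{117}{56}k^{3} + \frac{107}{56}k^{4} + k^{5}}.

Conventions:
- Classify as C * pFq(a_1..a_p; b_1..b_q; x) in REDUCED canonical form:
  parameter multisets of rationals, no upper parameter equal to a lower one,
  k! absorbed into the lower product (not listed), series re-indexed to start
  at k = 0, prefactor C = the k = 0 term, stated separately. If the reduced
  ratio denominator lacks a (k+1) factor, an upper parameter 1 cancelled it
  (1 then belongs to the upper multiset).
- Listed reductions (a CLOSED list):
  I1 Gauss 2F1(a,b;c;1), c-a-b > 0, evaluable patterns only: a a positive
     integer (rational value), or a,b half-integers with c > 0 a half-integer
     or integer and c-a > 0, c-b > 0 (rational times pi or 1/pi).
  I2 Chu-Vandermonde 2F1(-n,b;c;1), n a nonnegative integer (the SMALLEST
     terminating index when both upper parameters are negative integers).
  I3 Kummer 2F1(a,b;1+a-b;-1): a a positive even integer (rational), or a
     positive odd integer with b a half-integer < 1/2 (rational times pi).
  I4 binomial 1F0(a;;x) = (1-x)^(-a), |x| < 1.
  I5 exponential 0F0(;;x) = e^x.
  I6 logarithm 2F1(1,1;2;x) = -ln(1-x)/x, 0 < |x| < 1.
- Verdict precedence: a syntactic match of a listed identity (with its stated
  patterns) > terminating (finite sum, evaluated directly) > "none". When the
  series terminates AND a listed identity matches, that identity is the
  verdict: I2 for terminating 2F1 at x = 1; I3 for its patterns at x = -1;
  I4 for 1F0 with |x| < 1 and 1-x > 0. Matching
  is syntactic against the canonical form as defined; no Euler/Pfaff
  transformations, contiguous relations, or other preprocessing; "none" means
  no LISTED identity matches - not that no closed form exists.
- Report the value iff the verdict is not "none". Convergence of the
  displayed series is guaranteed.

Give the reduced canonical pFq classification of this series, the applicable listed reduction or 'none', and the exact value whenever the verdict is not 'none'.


Key observation: t_0 being -\frac{9}{8}, the parameter 2/7 appears in both the upper and lower lists and cancels (alongside the other common factor).
Step ratio: r(k) = -\frac{1}{4} * (k-\frac{1}{2}) (k+3) / [(k+\frac{5}{8}) (k+1)] - poly over poly, x = -\frac{1}{4} from leading terms; C = -\frac{9}{8} at k = 0.

Canonical form: C = -\frac{9}{8} times 2F1 with upper {-\frac{1}{2}, 3}, lower {\frac{5}{8}}, x = -\frac{1}{4}. Verdict: none here - no I1-I6 shape fits x = -\frac{1}{4} with lower {\frac{5}{8}}.


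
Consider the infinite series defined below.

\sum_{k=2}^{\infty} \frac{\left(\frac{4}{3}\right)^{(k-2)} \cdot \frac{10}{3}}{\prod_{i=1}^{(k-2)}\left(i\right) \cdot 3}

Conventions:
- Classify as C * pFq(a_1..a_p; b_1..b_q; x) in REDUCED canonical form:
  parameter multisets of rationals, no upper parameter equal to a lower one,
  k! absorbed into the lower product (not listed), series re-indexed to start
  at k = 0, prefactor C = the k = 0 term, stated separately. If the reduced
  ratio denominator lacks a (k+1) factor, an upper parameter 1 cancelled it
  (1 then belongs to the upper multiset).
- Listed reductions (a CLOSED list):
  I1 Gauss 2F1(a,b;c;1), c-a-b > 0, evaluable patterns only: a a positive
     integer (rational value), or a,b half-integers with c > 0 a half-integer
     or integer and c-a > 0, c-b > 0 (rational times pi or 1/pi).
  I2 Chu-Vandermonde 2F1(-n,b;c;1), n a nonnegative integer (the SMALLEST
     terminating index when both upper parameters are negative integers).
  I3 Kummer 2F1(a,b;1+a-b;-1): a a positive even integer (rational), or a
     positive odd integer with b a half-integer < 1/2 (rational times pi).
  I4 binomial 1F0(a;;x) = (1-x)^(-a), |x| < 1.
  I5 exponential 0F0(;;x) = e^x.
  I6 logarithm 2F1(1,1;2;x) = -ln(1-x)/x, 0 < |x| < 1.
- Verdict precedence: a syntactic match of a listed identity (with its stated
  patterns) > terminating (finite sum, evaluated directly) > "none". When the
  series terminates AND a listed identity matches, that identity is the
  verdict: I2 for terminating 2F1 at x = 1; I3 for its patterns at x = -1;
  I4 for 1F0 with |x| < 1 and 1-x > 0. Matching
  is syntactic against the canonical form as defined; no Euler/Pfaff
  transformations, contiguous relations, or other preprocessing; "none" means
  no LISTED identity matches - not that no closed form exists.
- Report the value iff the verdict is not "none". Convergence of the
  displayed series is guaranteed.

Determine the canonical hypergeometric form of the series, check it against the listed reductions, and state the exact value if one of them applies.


x = \frac{4}{3} here; the reduced form reads 0F0, upper {-}, lower {-}, C = \frac{10}{9}. Verdict: this is the I5 exponential reduction (the 0F0 exponential series at x = \frac{4}{3}). Sum: \frac{10}{9} \cdot e^{\frac{4}{3}}.

First insight: with t_0 = \frac{10}{9}, the constant factors (C = 10/9, x = 4/3) combine into one prefactor.
Step ratio: r(k) = \frac{4}{3} * 1 / [(k+1)] - rational; roots negated = parameters, x = \frac{4}{3}, C = \frac{10}{9}.


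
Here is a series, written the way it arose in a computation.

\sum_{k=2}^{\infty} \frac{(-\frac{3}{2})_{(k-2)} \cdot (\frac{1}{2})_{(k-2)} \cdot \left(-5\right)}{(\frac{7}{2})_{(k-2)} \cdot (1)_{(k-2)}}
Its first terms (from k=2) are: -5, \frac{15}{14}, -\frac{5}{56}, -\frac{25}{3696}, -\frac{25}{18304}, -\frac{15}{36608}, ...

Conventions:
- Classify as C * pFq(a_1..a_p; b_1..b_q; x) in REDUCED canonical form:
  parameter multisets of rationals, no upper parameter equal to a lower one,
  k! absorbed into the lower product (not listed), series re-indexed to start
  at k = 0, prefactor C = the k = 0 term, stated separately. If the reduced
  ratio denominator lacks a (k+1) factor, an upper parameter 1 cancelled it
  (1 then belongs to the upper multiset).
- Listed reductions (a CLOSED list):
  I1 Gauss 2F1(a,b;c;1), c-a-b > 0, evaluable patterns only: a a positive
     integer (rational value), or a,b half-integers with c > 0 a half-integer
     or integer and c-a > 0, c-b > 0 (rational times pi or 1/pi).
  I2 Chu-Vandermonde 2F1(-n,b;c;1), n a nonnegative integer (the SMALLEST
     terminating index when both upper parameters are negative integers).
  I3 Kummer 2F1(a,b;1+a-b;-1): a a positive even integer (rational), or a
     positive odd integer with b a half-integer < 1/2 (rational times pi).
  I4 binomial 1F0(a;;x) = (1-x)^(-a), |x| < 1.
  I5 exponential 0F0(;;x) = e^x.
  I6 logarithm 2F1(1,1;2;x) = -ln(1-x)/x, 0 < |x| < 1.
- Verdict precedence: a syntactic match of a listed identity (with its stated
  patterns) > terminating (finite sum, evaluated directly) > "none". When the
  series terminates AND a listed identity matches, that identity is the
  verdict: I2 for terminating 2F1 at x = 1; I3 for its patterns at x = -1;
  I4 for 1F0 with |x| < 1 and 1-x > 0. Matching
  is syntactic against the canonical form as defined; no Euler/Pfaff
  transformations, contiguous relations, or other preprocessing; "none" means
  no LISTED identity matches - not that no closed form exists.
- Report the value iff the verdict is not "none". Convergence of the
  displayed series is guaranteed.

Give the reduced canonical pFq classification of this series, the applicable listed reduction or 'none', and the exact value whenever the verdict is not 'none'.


Structural cue: x = 1 and (1)_k (C = -5) is k! itself.
Step ratio: r(k) = 1 * (k-\frac{3}{2}) (k+\frac{1}{2}) / [(k+\frac{7}{2}) (k+1)] - poly over poly, x = 1 from leading terms; C = -5 at k = 0.

With C = -5: the canonical form is 2F1(-\frac{3}{2}, \frac{1}{2}; \frac{7}{2}; 1). Verdict: the half-integer Gauss pattern (I1) fires (x = 1; upper {-\frac{3}{2}, \frac{1}{2}} half-integers, c = \frac{7}{2} in the evaluable pattern). Value: \left(-\frac{2625}{2048}\right) \cdot \pi.


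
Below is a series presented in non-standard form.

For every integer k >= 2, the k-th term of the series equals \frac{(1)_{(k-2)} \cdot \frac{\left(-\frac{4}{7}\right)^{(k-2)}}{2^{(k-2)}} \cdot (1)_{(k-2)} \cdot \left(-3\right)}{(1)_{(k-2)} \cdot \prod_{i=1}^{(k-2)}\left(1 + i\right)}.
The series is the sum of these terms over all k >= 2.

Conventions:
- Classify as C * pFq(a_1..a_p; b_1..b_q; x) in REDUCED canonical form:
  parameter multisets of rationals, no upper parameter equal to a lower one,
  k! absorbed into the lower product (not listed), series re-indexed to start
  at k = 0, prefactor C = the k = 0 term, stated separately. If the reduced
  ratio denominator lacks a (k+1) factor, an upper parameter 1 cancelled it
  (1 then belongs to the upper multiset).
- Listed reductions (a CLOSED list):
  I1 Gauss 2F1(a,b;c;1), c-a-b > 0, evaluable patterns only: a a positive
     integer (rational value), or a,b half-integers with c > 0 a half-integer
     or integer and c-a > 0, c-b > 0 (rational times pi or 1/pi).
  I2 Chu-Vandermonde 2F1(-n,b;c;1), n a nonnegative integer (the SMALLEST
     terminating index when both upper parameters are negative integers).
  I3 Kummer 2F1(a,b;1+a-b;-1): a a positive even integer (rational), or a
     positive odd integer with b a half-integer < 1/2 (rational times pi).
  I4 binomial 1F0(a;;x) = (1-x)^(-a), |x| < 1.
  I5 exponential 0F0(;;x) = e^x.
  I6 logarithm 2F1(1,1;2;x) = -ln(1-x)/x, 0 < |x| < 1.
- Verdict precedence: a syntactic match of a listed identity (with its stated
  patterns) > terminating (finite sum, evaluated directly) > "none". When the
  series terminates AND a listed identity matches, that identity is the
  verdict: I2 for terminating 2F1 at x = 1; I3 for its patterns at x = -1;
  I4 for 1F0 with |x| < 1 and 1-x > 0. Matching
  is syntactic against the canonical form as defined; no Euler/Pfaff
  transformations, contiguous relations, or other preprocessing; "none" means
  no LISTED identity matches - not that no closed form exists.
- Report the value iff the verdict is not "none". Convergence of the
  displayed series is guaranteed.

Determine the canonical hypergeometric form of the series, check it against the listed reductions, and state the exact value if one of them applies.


x = -\frac{2}{7} here; the reduced form reads 2F1, upper {1, 1}, lower {2}, C = -3. Verdict: logarithm (I6) matches (the logarithm: parameters (1,1;2), x = -\frac{2}{7}). Sum: \left(-\frac{21}{2}\right) \cdot \ln\left(\frac{9}{7}\right).

Key observation: t_0 = -3 here, and the lower running product (C = -3, x = -2/7) is a rising factorial.
Step ratio: r(k) = -\frac{2}{7} * (k+1) (k+1) / [(k+2) (k+1)] - rational in k, leading ratio -\frac{2}{7}; with t_0 = -3, classification follows.


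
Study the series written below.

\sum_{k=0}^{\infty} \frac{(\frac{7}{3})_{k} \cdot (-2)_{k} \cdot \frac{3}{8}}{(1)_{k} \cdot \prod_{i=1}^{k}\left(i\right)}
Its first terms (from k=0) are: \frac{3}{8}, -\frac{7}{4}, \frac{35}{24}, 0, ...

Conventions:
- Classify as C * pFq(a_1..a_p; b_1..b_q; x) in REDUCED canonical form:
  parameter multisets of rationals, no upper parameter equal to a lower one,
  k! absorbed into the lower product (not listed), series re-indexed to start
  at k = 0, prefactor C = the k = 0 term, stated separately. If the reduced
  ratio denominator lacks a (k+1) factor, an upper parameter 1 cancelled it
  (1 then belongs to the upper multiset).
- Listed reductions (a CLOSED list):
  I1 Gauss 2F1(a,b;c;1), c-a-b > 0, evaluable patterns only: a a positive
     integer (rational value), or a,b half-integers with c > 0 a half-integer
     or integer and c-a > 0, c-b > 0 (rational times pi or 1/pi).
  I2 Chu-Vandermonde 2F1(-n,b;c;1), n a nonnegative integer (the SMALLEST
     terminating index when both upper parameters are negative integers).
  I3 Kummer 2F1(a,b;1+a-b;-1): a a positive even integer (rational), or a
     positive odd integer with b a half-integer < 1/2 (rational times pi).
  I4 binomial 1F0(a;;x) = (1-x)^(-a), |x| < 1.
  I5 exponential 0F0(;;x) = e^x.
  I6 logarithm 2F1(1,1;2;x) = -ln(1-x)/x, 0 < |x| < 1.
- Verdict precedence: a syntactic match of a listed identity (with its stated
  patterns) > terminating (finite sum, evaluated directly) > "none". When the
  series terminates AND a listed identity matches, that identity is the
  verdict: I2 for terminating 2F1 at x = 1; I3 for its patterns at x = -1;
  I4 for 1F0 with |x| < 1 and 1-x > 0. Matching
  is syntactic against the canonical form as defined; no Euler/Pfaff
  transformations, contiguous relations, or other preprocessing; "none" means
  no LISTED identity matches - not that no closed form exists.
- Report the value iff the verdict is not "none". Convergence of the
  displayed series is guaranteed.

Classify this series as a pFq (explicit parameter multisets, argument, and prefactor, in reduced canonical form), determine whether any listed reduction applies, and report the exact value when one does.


At argument 1: a 2F1 with upper {-2, \frac{7}{3}}, lower {1}, scaled by C = \frac{3}{8}. Verdict: this is Vandermonde's identity (I2) (terminating 2F1 at x = 1 with n = 2, b = 7/3, c = 1). Value: \frac{1}{12}.

Key step: t_0 being \frac{3}{8}, (1)_k (C = 3/8, x = 1) is k! itself.
Adjacent-term ratio: r(k) = 1 * (k-2) (k+\frac{7}{3}) / [(k+1) (k+1)] - rational in k, leading ratio 1; with t_0 = \frac{3}{8}, classification follows.
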